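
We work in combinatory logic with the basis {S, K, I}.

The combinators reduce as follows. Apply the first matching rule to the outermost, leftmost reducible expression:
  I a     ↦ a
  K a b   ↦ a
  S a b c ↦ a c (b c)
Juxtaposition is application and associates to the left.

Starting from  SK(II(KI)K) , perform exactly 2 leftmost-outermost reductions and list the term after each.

  start: SK(II(KI)K)
  →1  SK(I(KI)K)
  →2  SK(KIK)

Answer: after 2 steps: SK(KIK)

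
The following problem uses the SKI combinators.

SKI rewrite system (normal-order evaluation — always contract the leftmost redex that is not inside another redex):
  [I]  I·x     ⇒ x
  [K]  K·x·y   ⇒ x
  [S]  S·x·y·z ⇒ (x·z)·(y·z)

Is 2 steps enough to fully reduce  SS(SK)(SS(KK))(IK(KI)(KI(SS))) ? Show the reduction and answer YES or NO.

  start: SS(SK)(SS(KK))(IK(KI)(KI(SS)))
  step 1: S(SS(KK))(SK(SS(KK)))(IK(KI)(KI(SS)))
  step 2: SS(KK)(IK(KI)(KI(SS)))(SK(SS(KK))(IK(KI)(KI(SS))))

Answer: NO — after 2 steps the term is SS(KK)(IK(KI)(KI(SS)))(SK(SS(KK))(IK(KI)(KI(SS)))), not yet normal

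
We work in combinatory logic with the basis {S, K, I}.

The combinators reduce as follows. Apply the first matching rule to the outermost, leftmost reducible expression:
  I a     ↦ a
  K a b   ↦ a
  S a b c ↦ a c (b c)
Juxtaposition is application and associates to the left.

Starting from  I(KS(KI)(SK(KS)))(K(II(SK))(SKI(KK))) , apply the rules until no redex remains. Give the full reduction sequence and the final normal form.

Answer: normal form = S(SK(KS))(SK)  (in 5 steps)

Reduction:
  start: I(KS(KI)(SK(KS)))(K(II(SK))(SKI(KK)))
  step 1: KS(KI)(SK(KS))(K(II(SK))(SKI(KK)))
  step 2: S(SK(KS))(K(II(SK))(SKI(KK)))
  step 3: S(SK(KS))(II(SK))
  step 4: S(SK(KS))(I(SK))
  step 5: S(SK(KS))(SK)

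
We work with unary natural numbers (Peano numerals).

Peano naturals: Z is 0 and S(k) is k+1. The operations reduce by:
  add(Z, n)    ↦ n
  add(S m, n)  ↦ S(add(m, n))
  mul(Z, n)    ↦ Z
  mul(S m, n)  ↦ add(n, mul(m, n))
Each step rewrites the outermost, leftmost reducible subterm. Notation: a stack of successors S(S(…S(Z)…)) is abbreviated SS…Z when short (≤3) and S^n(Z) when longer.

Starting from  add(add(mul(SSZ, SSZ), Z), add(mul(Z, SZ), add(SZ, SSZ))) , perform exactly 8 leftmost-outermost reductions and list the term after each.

Answer: after 8 steps: S(S(add(add(mul(SZ, SSZ), Z), add(mul(Z, SZ), add(SZ, SSZ)))))

Derivation:
  start: add(add(mul(SSZ, SSZ), Z), add(mul(Z, SZ), add(SZ, SSZ)))
  step 1: add(add(add(SSZ, mul(SZ, SSZ)), Z), add(mul(Z, SZ), add(SZ, SSZ)))
  step 2: add(add(S(add(SZ, mul(SZ, SSZ))), Z), add(mul(Z, SZ), add(SZ, SSZ)))
  step 3: add(S(add(add(SZ, mul(SZ, SSZ)), Z)), add(mul(Z, SZ), add(SZ, SSZ)))
  step 4: S(add(add(add(SZ, mul(SZ, SSZ)), Z), add(mul(Z, SZ), add(SZ, SSZ))))
  step 5: S(add(add(S(add(Z, mul(SZ, SSZ))), Z), add(mul(Z, SZ), add(SZ, SSZ))))
  step 6: S(add(S(add(add(Z, mul(SZ, SSZ)), Z)), add(mul(Z, SZ), add(SZ, SSZ))))
  step 7: S(S(add(add(add(Z, mul(SZ, SSZ)), Z), add(mul(Z, SZ), add(SZ, SSZ)))))
  step 8: S(S(add(add(mul(SZ, SSZ), Z), add(mul(Z, SZ), add(SZ, SSZ)))))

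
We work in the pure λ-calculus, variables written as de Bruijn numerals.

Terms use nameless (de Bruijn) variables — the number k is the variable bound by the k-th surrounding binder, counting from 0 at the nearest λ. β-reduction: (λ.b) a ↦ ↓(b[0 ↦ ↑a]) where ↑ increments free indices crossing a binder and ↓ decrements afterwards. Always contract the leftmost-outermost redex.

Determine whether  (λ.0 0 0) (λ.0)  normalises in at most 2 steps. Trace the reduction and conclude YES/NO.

  start: (λ.0 0 0) (λ.0)
  →1  (λ.0) (λ.0) (λ.0)
  →2  (λ.0) (λ.0)

Answer: NO — after 2 steps the term is (λ.0) (λ.0), not yet normal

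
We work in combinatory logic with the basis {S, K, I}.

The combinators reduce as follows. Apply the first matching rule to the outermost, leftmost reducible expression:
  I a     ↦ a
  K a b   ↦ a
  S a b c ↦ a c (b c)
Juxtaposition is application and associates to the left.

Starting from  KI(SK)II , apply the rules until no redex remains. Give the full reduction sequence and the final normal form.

Answer: normal form = I  (in 3 steps)

Reduction:
  start: KI(SK)II
  step 1: III
  step 2: II
  step 3: I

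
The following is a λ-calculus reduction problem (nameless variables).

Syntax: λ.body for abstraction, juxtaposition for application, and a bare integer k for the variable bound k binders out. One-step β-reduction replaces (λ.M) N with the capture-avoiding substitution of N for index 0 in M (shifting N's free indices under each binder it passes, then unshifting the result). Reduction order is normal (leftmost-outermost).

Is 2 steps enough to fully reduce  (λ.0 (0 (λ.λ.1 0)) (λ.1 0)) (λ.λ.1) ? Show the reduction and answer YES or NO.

  start: (λ.0 (0 (λ.λ.1 0)) (λ.1 0)) (λ.λ.1)
  step 1: (λ.λ.1) ((λ.λ.1) (λ.λ.1 0)) (λ.(λ.λ.1) 0)
  step 2: (λ.(λ.λ.1) (λ.λ.1 0)) (λ.(λ.λ.1) 0)

Answer: NO — after 2 steps the term is (λ.(λ.λ.1) (λ.λ.1 0)) (λ.(λ.λ.1) 0), not yet normal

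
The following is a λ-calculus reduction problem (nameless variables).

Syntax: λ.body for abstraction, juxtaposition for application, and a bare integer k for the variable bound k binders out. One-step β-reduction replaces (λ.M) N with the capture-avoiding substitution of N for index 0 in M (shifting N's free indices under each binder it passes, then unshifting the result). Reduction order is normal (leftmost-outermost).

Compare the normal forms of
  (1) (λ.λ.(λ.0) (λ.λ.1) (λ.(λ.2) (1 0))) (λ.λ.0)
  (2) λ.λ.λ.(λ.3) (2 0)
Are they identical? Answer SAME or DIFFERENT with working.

Term A:
  start: (λ.λ.(λ.0) (λ.λ.1) (λ.(λ.2) (1 0))) (λ.λ.0)
  step 1: λ.(λ.0) (λ.λ.1) (λ.(λ.2) (1 0))
  step 2: λ.(λ.λ.1) (λ.(λ.2) (1 0))
  step 3: λ.λ.λ.(λ.3) (2 0)
  step 4: λ.λ.λ.2

Term B:
  start: λ.λ.λ.(λ.3) (2 0)
  step 1: λ.λ.λ.2

Answer: SAME — A ⇓ λ.λ.λ.2, B ⇓ λ.λ.λ.2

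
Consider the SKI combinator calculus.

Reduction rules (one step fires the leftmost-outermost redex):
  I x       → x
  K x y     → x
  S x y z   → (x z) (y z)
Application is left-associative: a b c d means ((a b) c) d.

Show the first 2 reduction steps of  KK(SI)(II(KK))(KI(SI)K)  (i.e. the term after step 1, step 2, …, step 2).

Answer: after 2 steps: II(KK)

Working:
  start: KK(SI)(II(KK))(KI(SI)K)
  →1  K(II(KK))(KI(SI)K)
  →2  II(KK)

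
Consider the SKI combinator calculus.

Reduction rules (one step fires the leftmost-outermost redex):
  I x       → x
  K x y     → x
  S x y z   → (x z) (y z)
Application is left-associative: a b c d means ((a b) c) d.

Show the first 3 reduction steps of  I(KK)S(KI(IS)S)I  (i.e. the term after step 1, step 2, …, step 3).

Answer: after 3 steps: KI(IS)S

Working:
  start: I(KK)S(KI(IS)S)I
  step 1: KKS(KI(IS)S)I
  step 2: K(KI(IS)S)I
  step 3: KI(IS)S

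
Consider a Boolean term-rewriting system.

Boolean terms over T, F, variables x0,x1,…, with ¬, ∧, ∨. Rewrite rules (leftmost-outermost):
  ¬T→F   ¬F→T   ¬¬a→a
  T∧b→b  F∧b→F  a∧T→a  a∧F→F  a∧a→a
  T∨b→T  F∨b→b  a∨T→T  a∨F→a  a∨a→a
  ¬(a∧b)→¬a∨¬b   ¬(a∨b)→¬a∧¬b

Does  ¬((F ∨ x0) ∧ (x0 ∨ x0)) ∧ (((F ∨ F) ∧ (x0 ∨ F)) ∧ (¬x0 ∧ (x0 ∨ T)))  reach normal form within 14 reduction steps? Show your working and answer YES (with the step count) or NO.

Answer: YES — reaches normal form F in 11 ≤ 14 steps

Derivation:
  start: ¬((F ∨ x0) ∧ (x0 ∨ x0)) ∧ (((F ∨ F) ∧ (x0 ∨ F)) ∧ (¬x0 ∧ (x0 ∨ T)))
  →1  (¬(F ∨ x0) ∨ ¬(x0 ∨ x0)) ∧ (((F ∨ F) ∧ (x0 ∨ F)) ∧ (¬x0 ∧ (x0 ∨ T)))
  →2  ((¬F ∧ ¬x0) ∨ ¬(x0 ∨ x0)) ∧ (((F ∨ F) ∧ (x0 ∨ F)) ∧ (¬x0 ∧ (x0 ∨ T)))
  →3  ((T ∧ ¬x0) ∨ ¬(x0 ∨ x0)) ∧ (((F ∨ F) ∧ (x0 ∨ F)) ∧ (¬x0 ∧ (x0 ∨ T)))
  →4  (¬x0 ∨ ¬(x0 ∨ x0)) ∧ (((F ∨ F) ∧ (x0 ∨ F)) ∧ (¬x0 ∧ (x0 ∨ T)))
  →5  (¬x0 ∨ (¬x0 ∧ ¬x0)) ∧ (((F ∨ F) ∧ (x0 ∨ F)) ∧ (¬x0 ∧ (x0 ∨ T)))
  →6  (¬x0 ∨ ¬x0) ∧ (((F ∨ F) ∧ (x0 ∨ F)) ∧ (¬x0 ∧ (x0 ∨ T)))
  →7  ¬x0 ∧ (((F ∨ F) ∧ (x0 ∨ F)) ∧ (¬x0 ∧ (x0 ∨ T)))
  →8  ¬x0 ∧ ((F ∧ (x0 ∨ F)) ∧ (¬x0 ∧ (x0 ∨ T)))
  →9  ¬x0 ∧ (F ∧ (¬x0 ∧ (x0 ∨ T)))
  →10  ¬x0 ∧ F
  →11  F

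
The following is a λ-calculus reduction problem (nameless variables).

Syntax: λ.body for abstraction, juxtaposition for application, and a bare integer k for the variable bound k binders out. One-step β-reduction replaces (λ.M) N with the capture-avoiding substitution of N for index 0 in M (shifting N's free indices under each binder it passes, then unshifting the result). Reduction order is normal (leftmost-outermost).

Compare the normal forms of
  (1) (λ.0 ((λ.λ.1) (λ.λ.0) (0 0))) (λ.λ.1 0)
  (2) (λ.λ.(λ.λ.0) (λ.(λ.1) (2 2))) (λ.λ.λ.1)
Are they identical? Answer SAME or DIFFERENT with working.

Term A:
  start: (λ.0 ((λ.λ.1) (λ.λ.0) (0 0))) (λ.λ.1 0)
  →1  (λ.λ.1 0) ((λ.λ.1) (λ.λ.0) ((λ.λ.1 0) (λ.λ.1 0)))
  →2  λ.(λ.λ.1) (λ.λ.0) ((λ.λ.1 0) (λ.λ.1 0)) 0
  →3  λ.(λ.λ.λ.0) ((λ.λ.1 0) (λ.λ.1 0)) 0
  →4  λ.(λ.λ.0) 0
  →5  λ.λ.0

Term B:
  start: (λ.λ.(λ.λ.0) (λ.(λ.1) (2 2))) (λ.λ.λ.1)
  →1  λ.(λ.λ.0) (λ.(λ.1) ((λ.λ.λ.1) (λ.λ.λ.1)))
  →2  λ.λ.0

Answer: SAME — A ⇓ λ.λ.0, B ⇓ λ.λ.0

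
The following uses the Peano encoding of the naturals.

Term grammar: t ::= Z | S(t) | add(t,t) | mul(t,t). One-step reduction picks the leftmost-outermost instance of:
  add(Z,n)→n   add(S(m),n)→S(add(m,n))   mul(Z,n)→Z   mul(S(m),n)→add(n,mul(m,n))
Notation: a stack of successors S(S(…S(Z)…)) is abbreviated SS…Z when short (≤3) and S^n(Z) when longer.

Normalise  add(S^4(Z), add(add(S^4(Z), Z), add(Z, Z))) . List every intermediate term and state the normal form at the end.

Answer: normal form = S^8(Z)  (in 16 steps)

Reduction:
  start: add(S^4(Z), add(add(S^4(Z), Z), add(Z, Z)))
  →1  S(add(SSSZ, add(add(S^4(Z), Z), add(Z, Z))))
  →2  S(S(add(SSZ, add(add(S^4(Z), Z), add(Z, Z)))))
  →3  S(S(S(add(SZ, add(add(S^4(Z), Z), add(Z, Z))))))
  →4  S(S(S(S(add(Z, add(add(S^4(Z), Z), add(Z, Z)))))))
  →5  S(S(S(S(add(add(S^4(Z), Z), add(Z, Z))))))
  →6  S(S(S(S(add(S(add(SSSZ, Z)), add(Z, Z))))))
  →7  S(S(S(S(S(add(add(SSSZ, Z), add(Z, Z)))))))
  →8  S(S(S(S(S(add(S(add(SSZ, Z)), add(Z, Z)))))))
  →9  S(S(S(S(S(S(add(add(SSZ, Z), add(Z, Z))))))))
  →10  S(S(S(S(S(S(add(S(add(SZ, Z)), add(Z, Z))))))))
  →11  S(S(S(S(S(S(S(add(add(SZ, Z), add(Z, Z)))))))))
  →12  S(S(S(S(S(S(S(add(S(add(Z, Z)), add(Z, Z)))))))))
  →13  S(S(S(S(S(S(S(S(add(add(Z, Z), add(Z, Z))))))))))
  →14  S(S(S(S(S(S(S(S(add(Z, add(Z, Z))))))))))
  →15  S(S(S(S(S(S(S(S(add(Z, Z)))))))))
  →16  S^8(Z)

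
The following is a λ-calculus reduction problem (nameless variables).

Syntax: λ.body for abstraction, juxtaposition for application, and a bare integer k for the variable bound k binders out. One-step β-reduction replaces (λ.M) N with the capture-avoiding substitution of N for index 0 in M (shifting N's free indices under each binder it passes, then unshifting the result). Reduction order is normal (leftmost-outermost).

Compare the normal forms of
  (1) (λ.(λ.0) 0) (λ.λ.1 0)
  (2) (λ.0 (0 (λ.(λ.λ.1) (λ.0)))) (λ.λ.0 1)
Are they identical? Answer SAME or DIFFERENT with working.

Term A:
  start: (λ.(λ.0) 0) (λ.λ.1 0)
  [1] (λ.0) (λ.λ.1 0)
  [2] λ.λ.1 0

Term B:
  start: (λ.0 (0 (λ.(λ.λ.1) (λ.0)))) (λ.λ.0 1)
  [1] (λ.λ.0 1) ((λ.λ.0 1) (λ.(λ.λ.1) (λ.0)))
  [2] λ.0 ((λ.λ.0 1) (λ.(λ.λ.1) (λ.0)))
  [3] λ.0 (λ.0 (λ.(λ.λ.1) (λ.0)))
  [4] λ.0 (λ.0 (λ.λ.λ.0))

Answer: DIFFERENT — A ⇓ λ.λ.1 0, B ⇓ λ.0 (λ.0 (λ.λ.λ.0))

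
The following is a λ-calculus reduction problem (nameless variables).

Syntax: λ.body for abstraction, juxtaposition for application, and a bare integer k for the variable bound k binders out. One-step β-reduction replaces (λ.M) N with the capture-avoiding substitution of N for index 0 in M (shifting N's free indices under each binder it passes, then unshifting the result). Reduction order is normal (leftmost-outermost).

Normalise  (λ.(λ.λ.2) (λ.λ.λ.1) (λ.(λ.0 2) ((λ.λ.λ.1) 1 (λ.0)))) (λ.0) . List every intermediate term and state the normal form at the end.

Answer: normal form = λ.0  (in 3 steps)

Reduction:
  start: (λ.(λ.λ.2) (λ.λ.λ.1) (λ.(λ.0 2) ((λ.λ.λ.1) 1 (λ.0)))) (λ.0)
  step 1: (λ.λ.λ.0) (λ.λ.λ.1) (λ.(λ.0 (λ.0)) ((λ.λ.λ.1) (λ.0) (λ.0)))
  step 2: (λ.λ.0) (λ.(λ.0 (λ.0)) ((λ.λ.λ.1) (λ.0) (λ.0)))
  step 3: λ.0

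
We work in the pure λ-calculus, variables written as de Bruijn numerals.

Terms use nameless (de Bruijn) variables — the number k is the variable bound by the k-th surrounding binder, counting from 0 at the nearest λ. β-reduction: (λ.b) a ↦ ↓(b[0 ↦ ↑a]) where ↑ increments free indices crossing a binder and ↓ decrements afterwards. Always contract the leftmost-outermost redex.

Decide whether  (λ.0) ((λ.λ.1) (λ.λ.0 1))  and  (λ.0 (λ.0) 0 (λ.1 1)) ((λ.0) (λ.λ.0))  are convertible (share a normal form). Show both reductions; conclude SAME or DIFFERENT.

Answer: DIFFERENT — A ⇓ λ.λ.λ.0 1, B ⇓ λ.0

Derivation:
Term A:
  start: (λ.0) ((λ.λ.1) (λ.λ.0 1))
  →1  (λ.λ.1) (λ.λ.0 1)
  →2  λ.λ.λ.0 1

Term B:
  start: (λ.0 (λ.0) 0 (λ.1 1)) ((λ.0) (λ.λ.0))
  →1  (λ.0) (λ.λ.0) (λ.0) ((λ.0) (λ.λ.0)) (λ.(λ.0) (λ.λ.0) ((λ.0) (λ.λ.0)))
  →2  (λ.λ.0) (λ.0) ((λ.0) (λ.λ.0)) (λ.(λ.0) (λ.λ.0) ((λ.0) (λ.λ.0)))
  →3  (λ.0) ((λ.0) (λ.λ.0)) (λ.(λ.0) (λ.λ.0) ((λ.0) (λ.λ.0)))
  →4  (λ.0) (λ.λ.0) (λ.(λ.0) (λ.λ.0) ((λ.0) (λ.λ.0)))
  →5  (λ.λ.0) (λ.(λ.0) (λ.λ.0) ((λ.0) (λ.λ.0)))
  →6  λ.0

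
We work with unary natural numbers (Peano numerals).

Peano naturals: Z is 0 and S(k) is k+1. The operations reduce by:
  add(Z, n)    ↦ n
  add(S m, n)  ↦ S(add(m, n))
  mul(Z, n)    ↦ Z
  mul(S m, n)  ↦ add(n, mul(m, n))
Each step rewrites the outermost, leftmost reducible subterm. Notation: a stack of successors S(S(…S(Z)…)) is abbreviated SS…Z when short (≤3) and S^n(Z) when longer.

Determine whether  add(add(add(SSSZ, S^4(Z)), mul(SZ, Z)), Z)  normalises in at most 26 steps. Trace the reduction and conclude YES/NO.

  start: add(add(add(SSSZ, S^4(Z)), mul(SZ, Z)), Z)
  [1] add(add(S(add(SSZ, S^4(Z))), mul(SZ, Z)), Z)
  [2] add(S(add(add(SSZ, S^4(Z)), mul(SZ, Z))), Z)
  [3] S(add(add(add(SSZ, S^4(Z)), mul(SZ, Z)), Z))
  [4] S(add(add(S(add(SZ, S^4(Z))), mul(SZ, Z)), Z))
  [5] S(add(S(add(add(SZ, S^4(Z)), mul(SZ, Z))), Z))
  [6] S(S(add(add(add(SZ, S^4(Z)), mul(SZ, Z)), Z)))
  [7] S(S(add(add(S(add(Z, S^4(Z))), mul(SZ, Z)), Z)))
  [8] S(S(add(S(add(add(Z, S^4(Z)), mul(SZ, Z))), Z)))
  [9] S(S(S(add(add(add(Z, S^4(Z)), mul(SZ, Z)), Z))))
  [10] S(S(S(add(add(S^4(Z), mul(SZ, Z)), Z))))
  [11] S(S(S(add(S(add(SSSZ, mul(SZ, Z))), Z))))
  [12] S(S(S(S(add(add(SSSZ, mul(SZ, Z)), Z)))))
  [13] S(S(S(S(add(S(add(SSZ, mul(SZ, Z))), Z)))))
  [14] S(S(S(S(S(add(add(SSZ, mul(SZ, Z)), Z))))))
  [15] S(S(S(S(S(add(S(add(SZ, mul(SZ, Z))), Z))))))
  [16] S(S(S(S(S(S(add(add(SZ, mul(SZ, Z)), Z)))))))
  [17] S(S(S(S(S(S(add(S(add(Z, mul(SZ, Z))), Z)))))))
  [18] S(S(S(S(S(S(S(add(add(Z, mul(SZ, Z)), Z))))))))
  [19] S(S(S(S(S(S(S(add(mul(SZ, Z), Z))))))))
  [20] S(S(S(S(S(S(S(add(add(Z, mul(Z, Z)), Z))))))))
  [21] S(S(S(S(S(S(S(add(mul(Z, Z), Z))))))))
  [22] S(S(S(S(S(S(S(add(Z, Z))))))))
  [23] S^7(Z)

Answer: YES — reaches normal form S^7(Z) in 23 ≤ 26 steps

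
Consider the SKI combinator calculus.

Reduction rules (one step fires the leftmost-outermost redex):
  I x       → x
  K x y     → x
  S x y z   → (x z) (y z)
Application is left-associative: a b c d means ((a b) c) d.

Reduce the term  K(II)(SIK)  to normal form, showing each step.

Answer: normal form = I  (in 2 steps)

Derivation:
  start: K(II)(SIK)
  [1] II
  [2] I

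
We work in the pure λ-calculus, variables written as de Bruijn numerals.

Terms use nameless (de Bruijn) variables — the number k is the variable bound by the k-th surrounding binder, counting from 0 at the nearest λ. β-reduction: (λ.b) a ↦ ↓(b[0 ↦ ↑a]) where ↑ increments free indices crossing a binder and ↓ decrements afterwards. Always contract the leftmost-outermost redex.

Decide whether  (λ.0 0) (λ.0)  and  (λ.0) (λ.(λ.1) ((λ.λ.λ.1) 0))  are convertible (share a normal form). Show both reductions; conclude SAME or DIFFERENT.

Answer: SAME — A ⇓ λ.0, B ⇓ λ.0

Working:
Term A:
  start: (λ.0 0) (λ.0)
  step 1: (λ.0) (λ.0)
  step 2: λ.0

Term B:
  start: (λ.0) (λ.(λ.1) ((λ.λ.λ.1) 0))
  step 1: λ.(λ.1) ((λ.λ.λ.1) 0)
  step 2: λ.0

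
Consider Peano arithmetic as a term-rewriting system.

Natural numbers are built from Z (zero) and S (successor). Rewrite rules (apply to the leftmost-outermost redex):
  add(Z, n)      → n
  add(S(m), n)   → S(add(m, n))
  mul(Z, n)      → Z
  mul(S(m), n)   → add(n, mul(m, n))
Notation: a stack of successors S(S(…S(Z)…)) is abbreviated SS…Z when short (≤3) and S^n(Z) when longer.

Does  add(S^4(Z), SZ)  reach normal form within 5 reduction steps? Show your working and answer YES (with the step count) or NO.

Answer: YES — reaches normal form S^5(Z) in 5 ≤ 5 steps

Derivation:
  start: add(S^4(Z), SZ)
  [1] S(add(SSSZ, SZ))
  [2] S(S(add(SSZ, SZ)))
  [3] S(S(S(add(SZ, SZ))))
  [4] S(S(S(S(add(Z, SZ)))))
  [5] S^5(Z)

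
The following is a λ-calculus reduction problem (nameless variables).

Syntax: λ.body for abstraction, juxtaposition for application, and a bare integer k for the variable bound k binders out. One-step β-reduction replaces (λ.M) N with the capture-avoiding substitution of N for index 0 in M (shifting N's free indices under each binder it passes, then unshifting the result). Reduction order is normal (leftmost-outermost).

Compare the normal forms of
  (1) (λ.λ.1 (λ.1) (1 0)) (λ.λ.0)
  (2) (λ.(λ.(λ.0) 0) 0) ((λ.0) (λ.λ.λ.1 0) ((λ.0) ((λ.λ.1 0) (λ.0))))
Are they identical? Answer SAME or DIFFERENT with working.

Answer: DIFFERENT — A ⇓ λ.λ.0, B ⇓ λ.λ.1 0

Derivation:
Term A:
  start: (λ.λ.1 (λ.1) (1 0)) (λ.λ.0)
  →1  λ.(λ.λ.0) (λ.1) ((λ.λ.0) 0)
  →2  λ.(λ.0) ((λ.λ.0) 0)
  →3  λ.(λ.λ.0) 0
  →4  λ.λ.0

Term B:
  start: (λ.(λ.(λ.0) 0) 0) ((λ.0) (λ.λ.λ.1 0) ((λ.0) ((λ.λ.1 0) (λ.0))))
  →1  (λ.(λ.0) 0) ((λ.0) (λ.λ.λ.1 0) ((λ.0) ((λ.λ.1 0) (λ.0))))
  →2  (λ.0) ((λ.0) (λ.λ.λ.1 0) ((λ.0) ((λ.λ.1 0) (λ.0))))
  →3  (λ.0) (λ.λ.λ.1 0) ((λ.0) ((λ.λ.1 0) (λ.0)))
  →4  (λ.λ.λ.1 0) ((λ.0) ((λ.λ.1 0) (λ.0)))
  →5  λ.λ.1 0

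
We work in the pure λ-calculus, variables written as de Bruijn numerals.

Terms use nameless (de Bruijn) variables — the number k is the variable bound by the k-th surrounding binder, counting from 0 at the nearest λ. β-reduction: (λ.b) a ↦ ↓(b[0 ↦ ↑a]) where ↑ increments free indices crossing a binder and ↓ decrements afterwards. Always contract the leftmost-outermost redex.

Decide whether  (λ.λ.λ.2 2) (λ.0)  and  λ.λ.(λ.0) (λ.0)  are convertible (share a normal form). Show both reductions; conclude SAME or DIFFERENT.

Term A:
  start: (λ.λ.λ.2 2) (λ.0)
  →1  λ.λ.(λ.0) (λ.0)
  →2  λ.λ.λ.0

Term B:
  start: λ.λ.(λ.0) (λ.0)
  →1  λ.λ.λ.0

Answer: SAME — A ⇓ λ.λ.λ.0, B ⇓ λ.λ.λ.0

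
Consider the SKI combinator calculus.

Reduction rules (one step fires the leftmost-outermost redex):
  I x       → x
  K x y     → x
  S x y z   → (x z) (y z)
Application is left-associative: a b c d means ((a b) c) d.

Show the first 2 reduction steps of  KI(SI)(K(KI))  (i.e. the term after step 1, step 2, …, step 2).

  start: KI(SI)(K(KI))
  step 1: I(K(KI))
  step 2: K(KI)

Answer: after 2 steps: K(KI)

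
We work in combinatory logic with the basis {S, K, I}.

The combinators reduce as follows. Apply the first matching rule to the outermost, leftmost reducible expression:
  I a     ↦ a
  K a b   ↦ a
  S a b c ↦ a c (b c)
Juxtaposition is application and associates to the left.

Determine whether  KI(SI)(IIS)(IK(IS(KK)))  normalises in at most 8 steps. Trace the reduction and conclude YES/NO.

Answer: YES — reaches normal form S(K(S(KK))) in 6 ≤ 8 steps

Working:
  start: KI(SI)(IIS)(IK(IS(KK)))
  step 1: I(IIS)(IK(IS(KK)))
  step 2: IIS(IK(IS(KK)))
  step 3: IS(IK(IS(KK)))
  step 4: S(IK(IS(KK)))
  step 5: S(K(IS(KK)))
  step 6: S(K(S(KK)))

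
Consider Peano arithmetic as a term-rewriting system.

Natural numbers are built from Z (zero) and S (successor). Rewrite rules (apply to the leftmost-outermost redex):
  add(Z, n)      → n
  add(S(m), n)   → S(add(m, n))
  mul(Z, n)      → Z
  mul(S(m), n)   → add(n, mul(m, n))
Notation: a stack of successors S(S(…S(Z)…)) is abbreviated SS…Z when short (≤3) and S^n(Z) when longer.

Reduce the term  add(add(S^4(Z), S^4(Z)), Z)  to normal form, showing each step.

  start: add(add(S^4(Z), S^4(Z)), Z)
  [1] add(S(add(SSSZ, S^4(Z))), Z)
  [2] S(add(add(SSSZ, S^4(Z)), Z))
  [3] S(add(S(add(SSZ, S^4(Z))), Z))
  [4] S(S(add(add(SSZ, S^4(Z)), Z)))
  [5] S(S(add(S(add(SZ, S^4(Z))), Z)))
  [6] S(S(S(add(add(SZ, S^4(Z)), Z))))
  [7] S(S(S(add(S(add(Z, S^4(Z))), Z))))
  [8] S(S(S(S(add(add(Z, S^4(Z)), Z)))))
  [9] S(S(S(S(add(S^4(Z), Z)))))
  [10] S(S(S(S(S(add(SSSZ, Z))))))
  [11] S(S(S(S(S(S(add(SSZ, Z)))))))
  [12] S(S(S(S(S(S(S(add(SZ, Z))))))))
  [13] S(S(S(S(S(S(S(S(add(Z, Z)))))))))
  [14] S^8(Z)

Answer: normal form = S^8(Z)  (in 14 steps)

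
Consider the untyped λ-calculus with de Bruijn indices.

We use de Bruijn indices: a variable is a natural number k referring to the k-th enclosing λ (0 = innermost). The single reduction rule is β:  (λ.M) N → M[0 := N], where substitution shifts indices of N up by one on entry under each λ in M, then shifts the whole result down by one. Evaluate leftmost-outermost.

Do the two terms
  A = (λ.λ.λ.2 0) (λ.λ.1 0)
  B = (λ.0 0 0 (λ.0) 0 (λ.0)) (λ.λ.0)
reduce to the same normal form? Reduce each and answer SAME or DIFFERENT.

Term A:
  start: (λ.λ.λ.2 0) (λ.λ.1 0)
  step 1: λ.λ.(λ.λ.1 0) 0
  step 2: λ.λ.λ.1 0

Term B:
  start: (λ.0 0 0 (λ.0) 0 (λ.0)) (λ.λ.0)
  step 1: (λ.λ.0) (λ.λ.0) (λ.λ.0) (λ.0) (λ.λ.0) (λ.0)
  step 2: (λ.0) (λ.λ.0) (λ.0) (λ.λ.0) (λ.0)
  step 3: (λ.λ.0) (λ.0) (λ.λ.0) (λ.0)
  step 4: (λ.0) (λ.λ.0) (λ.0)
  step 5: (λ.λ.0) (λ.0)
  step 6: λ.0

Answer: DIFFERENT — A ⇓ λ.λ.λ.1 0, B ⇓ λ.0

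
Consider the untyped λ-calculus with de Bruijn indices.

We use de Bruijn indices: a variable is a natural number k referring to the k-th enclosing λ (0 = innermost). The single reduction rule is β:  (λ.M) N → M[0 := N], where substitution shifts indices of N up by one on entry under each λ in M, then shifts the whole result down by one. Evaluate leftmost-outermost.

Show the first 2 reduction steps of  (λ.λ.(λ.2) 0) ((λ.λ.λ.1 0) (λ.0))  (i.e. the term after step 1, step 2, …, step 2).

Answer: after 2 steps: λ.(λ.λ.λ.1 0) (λ.0)

Reduction:
  start: (λ.λ.(λ.2) 0) ((λ.λ.λ.1 0) (λ.0))
  step 1: λ.(λ.(λ.λ.λ.1 0) (λ.0)) 0
  step 2: λ.(λ.λ.λ.1 0) (λ.0)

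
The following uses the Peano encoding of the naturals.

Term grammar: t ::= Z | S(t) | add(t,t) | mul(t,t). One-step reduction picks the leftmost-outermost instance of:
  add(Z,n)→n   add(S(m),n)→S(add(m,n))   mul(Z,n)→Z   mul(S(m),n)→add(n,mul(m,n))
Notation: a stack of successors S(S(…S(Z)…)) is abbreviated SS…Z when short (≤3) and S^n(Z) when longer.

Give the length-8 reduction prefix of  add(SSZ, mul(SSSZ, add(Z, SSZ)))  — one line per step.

Answer: after 8 steps: S(S(S(S(mul(SSZ, add(Z, SSZ))))))

Working:
  start: add(SSZ, mul(SSSZ, add(Z, SSZ)))
  step 1: S(add(SZ, mul(SSSZ, add(Z, SSZ))))
  step 2: S(S(add(Z, mul(SSSZ, add(Z, SSZ)))))
  step 3: S(S(mul(SSSZ, add(Z, SSZ))))
  step 4: S(S(add(add(Z, SSZ), mul(SSZ, add(Z, SSZ)))))
  step 5: S(S(add(SSZ, mul(SSZ, add(Z, SSZ)))))
  step 6: S(S(S(add(SZ, mul(SSZ, add(Z, SSZ))))))
  step 7: S(S(S(S(add(Z, mul(SSZ, add(Z, SSZ)))))))
  step 8: S(S(S(S(mul(SSZ, add(Z, SSZ))))))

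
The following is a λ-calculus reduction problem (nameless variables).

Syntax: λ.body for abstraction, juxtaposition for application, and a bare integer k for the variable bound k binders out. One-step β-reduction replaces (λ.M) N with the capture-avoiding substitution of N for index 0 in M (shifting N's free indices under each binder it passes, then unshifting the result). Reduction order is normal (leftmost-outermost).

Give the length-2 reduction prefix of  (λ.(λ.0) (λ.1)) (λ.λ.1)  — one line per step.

  start: (λ.(λ.0) (λ.1)) (λ.λ.1)
  [1] (λ.0) (λ.λ.λ.1)
  [2] λ.λ.λ.1

Answer: after 2 steps: λ.λ.λ.1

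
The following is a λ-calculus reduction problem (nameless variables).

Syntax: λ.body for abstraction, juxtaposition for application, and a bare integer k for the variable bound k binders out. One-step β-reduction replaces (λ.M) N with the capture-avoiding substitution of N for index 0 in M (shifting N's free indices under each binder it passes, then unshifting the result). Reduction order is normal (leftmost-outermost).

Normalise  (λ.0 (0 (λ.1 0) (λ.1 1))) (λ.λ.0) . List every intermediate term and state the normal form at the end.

  start: (λ.0 (0 (λ.1 0) (λ.1 1))) (λ.λ.0)
  [1] (λ.λ.0) ((λ.λ.0) (λ.(λ.λ.0) 0) (λ.(λ.λ.0) (λ.λ.0)))
  [2] λ.0

Answer: normal form = λ.0  (in 2 steps)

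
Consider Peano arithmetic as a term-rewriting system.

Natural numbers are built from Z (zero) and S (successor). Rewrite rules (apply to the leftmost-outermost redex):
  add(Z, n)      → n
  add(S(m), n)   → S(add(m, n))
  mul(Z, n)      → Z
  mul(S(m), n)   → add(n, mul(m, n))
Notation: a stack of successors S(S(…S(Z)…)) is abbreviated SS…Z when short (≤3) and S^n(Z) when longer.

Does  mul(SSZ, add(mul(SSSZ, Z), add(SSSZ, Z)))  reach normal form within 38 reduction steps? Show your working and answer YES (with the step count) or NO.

  start: mul(SSZ, add(mul(SSSZ, Z), add(SSSZ, Z)))
  →1  add(add(mul(SSSZ, Z), add(SSSZ, Z)), mul(SZ, add(mul(SSSZ, Z), add(SSSZ, Z))))
  →2  add(add(add(Z, mul(SSZ, Z)), add(SSSZ, Z)), mul(SZ, add(mul(SSSZ, Z), add(SSSZ, Z))))
  →3  add(add(mul(SSZ, Z), add(SSSZ, Z)), mul(SZ, add(mul(SSSZ, Z), add(SSSZ, Z))))
  →4  add(add(add(Z, mul(SZ, Z)), add(SSSZ, Z)), mul(SZ, add(mul(SSSZ, Z), add(SSSZ, Z))))
  →5  add(add(mul(SZ, Z), add(SSSZ, Z)), mul(SZ, add(mul(SSSZ, Z), add(SSSZ, Z))))
  →6  add(add(add(Z, mul(Z, Z)), add(SSSZ, Z)), mul(SZ, add(mul(SSSZ, Z), add(SSSZ, Z))))
  →7  add(add(mul(Z, Z), add(SSSZ, Z)), mul(SZ, add(mul(SSSZ, Z), add(SSSZ, Z))))
  →8  add(add(Z, add(SSSZ, Z)), mul(SZ, add(mul(SSSZ, Z), add(SSSZ, Z))))
  →9  add(add(SSSZ, Z), mul(SZ, add(mul(SSSZ, Z), add(SSSZ, Z))))
  →10  add(S(add(SSZ, Z)), mul(SZ, add(mul(SSSZ, Z), add(SSSZ, Z))))
  →11  S(add(add(SSZ, Z), mul(SZ, add(mul(SSSZ, Z), add(SSSZ, Z)))))
  →12  S(add(S(add(SZ, Z)), mul(SZ, add(mul(SSSZ, Z), add(SSSZ, Z)))))
  →13  S(S(add(add(SZ, Z), mul(SZ, add(mul(SSSZ, Z), add(SSSZ, Z))))))
  →14  S(S(add(S(add(Z, Z)), mul(SZ, add(mul(SSSZ, Z), add(SSSZ, Z))))))
  →15  S(S(S(add(add(Z, Z), mul(SZ, add(mul(SSSZ, Z), add(SSSZ, Z)))))))
  →16  S(S(S(add(Z, mul(SZ, add(mul(SSSZ, Z), add(SSSZ, Z)))))))
  →17  S(S(S(mul(SZ, add(mul(SSSZ, Z), add(SSSZ, Z))))))
  →18  S(S(S(add(add(mul(SSSZ, Z), add(SSSZ, Z)), mul(Z, add(mul(SSSZ, Z), add(SSSZ, Z)))))))
  →19  S(S(S(add(add(add(Z, mul(SSZ, Z)), add(SSSZ, Z)), mul(Z, add(mul(SSSZ, Z), add(SSSZ, Z)))))))
  →20  S(S(S(add(add(mul(SSZ, Z), add(SSSZ, Z)), mul(Z, add(mul(SSSZ, Z), add(SSSZ, Z)))))))
  →21  S(S(S(add(add(add(Z, mul(SZ, Z)), add(SSSZ, Z)), mul(Z, add(mul(SSSZ, Z), add(SSSZ, Z)))))))
  →22  S(S(S(add(add(mul(SZ, Z), add(SSSZ, Z)), mul(Z, add(mul(SSSZ, Z), add(SSSZ, Z)))))))
  →23  S(S(S(add(add(add(Z, mul(Z, Z)), add(SSSZ, Z)), mul(Z, add(mul(SSSZ, Z), add(SSSZ, Z)))))))
  →24  S(S(S(add(add(mul(Z, Z), add(SSSZ, Z)), mul(Z, add(mul(SSSZ, Z), add(SSSZ, Z)))))))
  →25  S(S(S(add(add(Z, add(SSSZ, Z)), mul(Z, add(mul(SSSZ, Z), add(SSSZ, Z)))))))
  →26  S(S(S(add(add(SSSZ, Z), mul(Z, add(mul(SSSZ, Z), add(SSSZ, Z)))))))
  →27  S(S(S(add(S(add(SSZ, Z)), mul(Z, add(mul(SSSZ, Z), add(SSSZ, Z)))))))
  →28  S(S(S(S(add(add(SSZ, Z), mul(Z, add(mul(SSSZ, Z), add(SSSZ, Z))))))))
  →29  S(S(S(S(add(S(add(SZ, Z)), mul(Z, add(mul(SSSZ, Z), add(SSSZ, Z))))))))
  →30  S(S(S(S(S(add(add(SZ, Z), mul(Z, add(mul(SSSZ, Z), add(SSSZ, Z)))))))))
  →31  S(S(S(S(S(add(S(add(Z, Z)), mul(Z, add(mul(SSSZ, Z), add(SSSZ, Z)))))))))
  →32  S(S(S(S(S(S(add(add(Z, Z), mul(Z, add(mul(SSSZ, Z), add(SSSZ, Z))))))))))
  →33  S(S(S(S(S(S(add(Z, mul(Z, add(mul(SSSZ, Z), add(SSSZ, Z))))))))))
  →34  S(S(S(S(S(S(mul(Z, add(mul(SSSZ, Z), add(SSSZ, Z)))))))))
  →35  S^6(Z)

Answer: YES — reaches normal form S^6(Z) in 35 ≤ 38 steps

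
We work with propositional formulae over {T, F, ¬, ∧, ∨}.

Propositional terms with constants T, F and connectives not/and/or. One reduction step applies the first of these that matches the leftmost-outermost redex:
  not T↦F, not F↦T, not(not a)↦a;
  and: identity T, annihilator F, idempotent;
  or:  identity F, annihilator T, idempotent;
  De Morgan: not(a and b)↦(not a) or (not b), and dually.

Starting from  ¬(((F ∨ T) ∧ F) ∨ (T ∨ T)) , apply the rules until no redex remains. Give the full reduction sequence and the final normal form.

Answer: normal form = F  (in 12 steps)

Working:
  start: ¬(((F ∨ T) ∧ F) ∨ (T ∨ T))
  →1  ¬((F ∨ T) ∧ F) ∧ ¬(T ∨ T)
  →2  (¬(F ∨ T) ∨ ¬F) ∧ ¬(T ∨ T)
  →3  ((¬F ∧ ¬T) ∨ ¬F) ∧ ¬(T ∨ T)
  →4  ((T ∧ ¬T) ∨ ¬F) ∧ ¬(T ∨ T)
  →5  (¬T ∨ ¬F) ∧ ¬(T ∨ T)
  →6  (F ∨ ¬F) ∧ ¬(T ∨ T)
  →7  ¬F ∧ ¬(T ∨ T)
  →8  T ∧ ¬(T ∨ T)
  →9  ¬(T ∨ T)
  →10  ¬T ∧ ¬T
  →11  ¬T
  →12  F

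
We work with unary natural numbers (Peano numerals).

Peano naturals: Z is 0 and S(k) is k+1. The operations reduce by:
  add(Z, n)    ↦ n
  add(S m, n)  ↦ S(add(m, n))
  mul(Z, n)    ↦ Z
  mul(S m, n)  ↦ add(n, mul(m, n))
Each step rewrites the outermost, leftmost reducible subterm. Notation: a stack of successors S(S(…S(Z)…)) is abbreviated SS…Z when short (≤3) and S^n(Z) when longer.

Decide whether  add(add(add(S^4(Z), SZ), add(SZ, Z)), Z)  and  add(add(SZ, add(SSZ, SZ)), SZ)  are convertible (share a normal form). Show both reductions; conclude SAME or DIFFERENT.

Answer: DIFFERENT — A ⇓ S^6(Z), B ⇓ S^5(Z)

Derivation:
Term A:
  start: add(add(add(S^4(Z), SZ), add(SZ, Z)), Z)
  →1  add(add(S(add(SSSZ, SZ)), add(SZ, Z)), Z)
  →2  add(S(add(add(SSSZ, SZ), add(SZ, Z))), Z)
  →3  S(add(add(add(SSSZ, SZ), add(SZ, Z)), Z))
  →4  S(add(add(S(add(SSZ, SZ)), add(SZ, Z)), Z))
  →5  S(add(S(add(add(SSZ, SZ), add(SZ, Z))), Z))
  →6  S(S(add(add(add(SSZ, SZ), add(SZ, Z)), Z)))
  →7  S(S(add(add(S(add(SZ, SZ)), add(SZ, Z)), Z)))
  →8  S(S(add(S(add(add(SZ, SZ), add(SZ, Z))), Z)))
  →9  S(S(S(add(add(add(SZ, SZ), add(SZ, Z)), Z))))
  →10  S(S(S(add(add(S(add(Z, SZ)), add(SZ, Z)), Z))))
  →11  S(S(S(add(S(add(add(Z, SZ), add(SZ, Z))), Z))))
  →12  S(S(S(S(add(add(add(Z, SZ), add(SZ, Z)), Z)))))
  →13  S(S(S(S(add(add(SZ, add(SZ, Z)), Z)))))
  →14  S(S(S(S(add(S(add(Z, add(SZ, Z))), Z)))))
  →15  S(S(S(S(S(add(add(Z, add(SZ, Z)), Z))))))
  →16  S(S(S(S(S(add(add(SZ, Z), Z))))))
  →17  S(S(S(S(S(add(S(add(Z, Z)), Z))))))
  →18  S(S(S(S(S(S(add(add(Z, Z), Z)))))))
  →19  S(S(S(S(S(S(add(Z, Z)))))))
  →20  S^6(Z)

Term B:
  start: add(add(SZ, add(SSZ, SZ)), SZ)
  →1  add(S(add(Z, add(SSZ, SZ))), SZ)
  →2  S(add(add(Z, add(SSZ, SZ)), SZ))
  →3  S(add(add(SSZ, SZ), SZ))
  →4  S(add(S(add(SZ, SZ)), SZ))
  →5  S(S(add(add(SZ, SZ), SZ)))
  →6  S(S(add(S(add(Z, SZ)), SZ)))
  →7  S(S(S(add(add(Z, SZ), SZ))))
  →8  S(S(S(add(SZ, SZ))))
  →9  S(S(S(S(add(Z, SZ)))))
  →10  S^5(Z)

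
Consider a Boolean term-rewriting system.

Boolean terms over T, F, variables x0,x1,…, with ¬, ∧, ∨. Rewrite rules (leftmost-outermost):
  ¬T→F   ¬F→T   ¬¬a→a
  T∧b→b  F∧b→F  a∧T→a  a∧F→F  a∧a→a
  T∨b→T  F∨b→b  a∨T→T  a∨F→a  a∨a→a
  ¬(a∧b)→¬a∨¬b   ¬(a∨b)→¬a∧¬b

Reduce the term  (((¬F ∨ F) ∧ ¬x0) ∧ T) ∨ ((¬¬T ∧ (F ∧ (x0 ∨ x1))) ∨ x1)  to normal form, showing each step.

Answer: normal form = ¬x0 ∨ x1  (in 8 steps)

Working:
  start: (((¬F ∨ F) ∧ ¬x0) ∧ T) ∨ ((¬¬T ∧ (F ∧ (x0 ∨ x1))) ∨ x1)
  step 1: ((¬F ∨ F) ∧ ¬x0) ∨ ((¬¬T ∧ (F ∧ (x0 ∨ x1))) ∨ x1)
  step 2: (¬F ∧ ¬x0) ∨ ((¬¬T ∧ (F ∧ (x0 ∨ x1))) ∨ x1)
  step 3: (T ∧ ¬x0) ∨ ((¬¬T ∧ (F ∧ (x0 ∨ x1))) ∨ x1)
  step 4: ¬x0 ∨ ((¬¬T ∧ (F ∧ (x0 ∨ x1))) ∨ x1)
  step 5: ¬x0 ∨ ((T ∧ (F ∧ (x0 ∨ x1))) ∨ x1)
  step 6: ¬x0 ∨ ((F ∧ (x0 ∨ x1)) ∨ x1)
  step 7: ¬x0 ∨ (F ∨ x1)
  step 8: ¬x0 ∨ x1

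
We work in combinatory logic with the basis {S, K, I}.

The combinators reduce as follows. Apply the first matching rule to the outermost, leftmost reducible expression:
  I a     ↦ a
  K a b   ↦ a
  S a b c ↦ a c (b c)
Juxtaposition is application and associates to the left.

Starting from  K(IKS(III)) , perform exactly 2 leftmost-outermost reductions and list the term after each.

  start: K(IKS(III))
  [1] K(KS(III))
  [2] KS

Answer: after 2 steps: KS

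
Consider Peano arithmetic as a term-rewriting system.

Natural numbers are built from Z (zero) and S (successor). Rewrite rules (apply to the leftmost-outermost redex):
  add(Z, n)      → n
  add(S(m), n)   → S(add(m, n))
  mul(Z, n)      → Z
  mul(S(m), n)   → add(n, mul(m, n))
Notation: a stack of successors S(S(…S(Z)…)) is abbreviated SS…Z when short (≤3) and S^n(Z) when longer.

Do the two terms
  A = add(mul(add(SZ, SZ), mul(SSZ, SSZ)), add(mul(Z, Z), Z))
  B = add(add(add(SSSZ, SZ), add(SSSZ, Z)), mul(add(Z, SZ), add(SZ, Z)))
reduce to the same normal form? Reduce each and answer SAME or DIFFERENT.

Answer: SAME — A ⇓ S^8(Z), B ⇓ S^8(Z)

Working:
Term A:
  start: add(mul(add(SZ, SZ), mul(SSZ, SSZ)), add(mul(Z, Z), Z))
  [1] add(mul(S(add(Z, SZ)), mul(SSZ, SSZ)), add(mul(Z, Z), Z))
  [2] add(add(mul(SSZ, SSZ), mul(add(Z, SZ), mul(SSZ, SSZ))), add(mul(Z, Z), Z))
  [3] add(add(add(SSZ, mul(SZ, SSZ)), mul(add(Z, SZ), mul(SSZ, SSZ))), add(mul(Z, Z), Z))
  [4] add(add(S(add(SZ, mul(SZ, SSZ))), mul(add(Z, SZ), mul(SSZ, SSZ))), add(mul(Z, Z), Z))
  [5] add(S(add(add(SZ, mul(SZ, SSZ)), mul(add(Z, SZ), mul(SSZ, SSZ)))), add(mul(Z, Z), Z))
  [6] S(add(add(add(SZ, mul(SZ, SSZ)), mul(add(Z, SZ), mul(SSZ, SSZ))), add(mul(Z, Z), Z)))
  [7] S(add(add(S(add(Z, mul(SZ, SSZ))), mul(add(Z, SZ), mul(SSZ, SSZ))), add(mul(Z, Z), Z)))
  [8] S(add(S(add(add(Z, mul(SZ, SSZ)), mul(add(Z, SZ), mul(SSZ, SSZ)))), add(mul(Z, Z), Z)))
  [9] S(S(add(add(add(Z, mul(SZ, SSZ)), mul(add(Z, SZ), mul(SSZ, SSZ))), add(mul(Z, Z), Z))))
  [10] S(S(add(add(mul(SZ, SSZ), mul(add(Z, SZ), mul(SSZ, SSZ))), add(mul(Z, Z), Z))))
  [11] S(S(add(add(add(SSZ, mul(Z, SSZ)), mul(add(Z, SZ), mul(SSZ, SSZ))), add(mul(Z, Z), Z))))
  [12] S(S(add(add(S(add(SZ, mul(Z, SSZ))), mul(add(Z, SZ), mul(SSZ, SSZ))), add(mul(Z, Z), Z))))
  [13] S(S(add(S(add(add(SZ, mul(Z, SSZ)), mul(add(Z, SZ), mul(SSZ, SSZ)))), add(mul(Z, Z), Z))))
  [14] S(S(S(add(add(add(SZ, mul(Z, SSZ)), mul(add(Z, SZ), mul(SSZ, SSZ))), add(mul(Z, Z), Z)))))
  [15] S(S(S(add(add(S(add(Z, mul(Z, SSZ))), mul(add(Z, SZ), mul(SSZ, SSZ))), add(mul(Z, Z), Z)))))
  [16] S(S(S(add(S(add(add(Z, mul(Z, SSZ)), mul(add(Z, SZ), mul(SSZ, SSZ)))), add(mul(Z, Z), Z)))))
  [17] S(S(S(S(add(add(add(Z, mul(Z, SSZ)), mul(add(Z, SZ), mul(SSZ, SSZ))), add(mul(Z, Z), Z))))))
  [18] S(S(S(S(add(add(mul(Z, SSZ), mul(add(Z, SZ), mul(SSZ, SSZ))), add(mul(Z, Z), Z))))))
  [19] S(S(S(S(add(add(Z, mul(add(Z, SZ), mul(SSZ, SSZ))), add(mul(Z, Z), Z))))))
  [20] S(S(S(S(add(mul(add(Z, SZ), mul(SSZ, SSZ)), add(mul(Z, Z), Z))))))
  [21] S(S(S(S(add(mul(SZ, mul(SSZ, SSZ)), add(mul(Z, Z), Z))))))
  [22] S(S(S(S(add(add(mul(SSZ, SSZ), mul(Z, mul(SSZ, SSZ))), add(mul(Z, Z), Z))))))
  [23] S(S(S(S(add(add(add(SSZ, mul(SZ, SSZ)), mul(Z, mul(SSZ, SSZ))), add(mul(Z, Z), Z))))))
  [24] S(S(S(S(add(add(S(add(SZ, mul(SZ, SSZ))), mul(Z, mul(SSZ, SSZ))), add(mul(Z, Z), Z))))))
  [25] S(S(S(S(add(S(add(add(SZ, mul(SZ, SSZ)), mul(Z, mul(SSZ, SSZ)))), add(mul(Z, Z), Z))))))
  [26] S(S(S(S(S(add(add(add(SZ, mul(SZ, SSZ)), mul(Z, mul(SSZ, SSZ))), add(mul(Z, Z), Z)))))))
  [27] S(S(S(S(S(add(add(S(add(Z, mul(SZ, SSZ))), mul(Z, mul(SSZ, SSZ))), add(mul(Z, Z), Z)))))))
  [28] S(S(S(S(S(add(S(add(add(Z, mul(SZ, SSZ)), mul(Z, mul(SSZ, SSZ)))), add(mul(Z, Z), Z)))))))
  [29] S(S(S(S(S(S(add(add(add(Z, mul(SZ, SSZ)), mul(Z, mul(SSZ, SSZ))), add(mul(Z, Z), Z))))))))
  [30] S(S(S(S(S(S(add(add(mul(SZ, SSZ), mul(Z, mul(SSZ, SSZ))), add(mul(Z, Z), Z))))))))
  [31] S(S(S(S(S(S(add(add(add(SSZ, mul(Z, SSZ)), mul(Z, mul(SSZ, SSZ))), add(mul(Z, Z), Z))))))))
  [32] S(S(S(S(S(S(add(add(S(add(SZ, mul(Z, SSZ))), mul(Z, mul(SSZ, SSZ))), add(mul(Z, Z), Z))))))))
  [33] S(S(S(S(S(S(add(S(add(add(SZ, mul(Z, SSZ)), mul(Z, mul(SSZ, SSZ)))), add(mul(Z, Z), Z))))))))
  [34] S(S(S(S(S(S(S(add(add(add(SZ, mul(Z, SSZ)), mul(Z, mul(SSZ, SSZ))), add(mul(Z, Z), Z)))))))))
  [35] S(S(S(S(S(S(S(add(add(S(add(Z, mul(Z, SSZ))), mul(Z, mul(SSZ, SSZ))), add(mul(Z, Z), Z)))))))))
  [36] S(S(S(S(S(S(S(add(S(add(add(Z, mul(Z, SSZ)), mul(Z, mul(SSZ, SSZ)))), add(mul(Z, Z), Z)))))))))
  [37] S(S(S(S(S(S(S(S(add(add(add(Z, mul(Z, SSZ)), mul(Z, mul(SSZ, SSZ))), add(mul(Z, Z), Z))))))))))
  [38] S(S(S(S(S(S(S(S(add(add(mul(Z, SSZ), mul(Z, mul(SSZ, SSZ))), add(mul(Z, Z), Z))))))))))
  [39] S(S(S(S(S(S(S(S(add(add(Z, mul(Z, mul(SSZ, SSZ))), add(mul(Z, Z), Z))))))))))
  [40] S(S(S(S(S(S(S(S(add(mul(Z, mul(SSZ, SSZ)), add(mul(Z, Z), Z))))))))))
  [41] S(S(S(S(S(S(S(S(add(Z, add(mul(Z, Z), Z))))))))))
  [42] S(S(S(S(S(S(S(S(add(mul(Z, Z), Z)))))))))
  [43] S(S(S(S(S(S(S(S(add(Z, Z)))))))))
  [44] S^8(Z)

Term B:
  start: add(add(add(SSSZ, SZ), add(SSSZ, Z)), mul(add(Z, SZ), add(SZ, Z)))
  [1] add(add(S(add(SSZ, SZ)), add(SSSZ, Z)), mul(add(Z, SZ), add(SZ, Z)))
  [2] add(S(add(add(SSZ, SZ), add(SSSZ, Z))), mul(add(Z, SZ), add(SZ, Z)))
  [3] S(add(add(add(SSZ, SZ), add(SSSZ, Z)), mul(add(Z, SZ), add(SZ, Z))))
  [4] S(add(add(S(add(SZ, SZ)), add(SSSZ, Z)), mul(add(Z, SZ), add(SZ, Z))))
  [5] S(add(S(add(add(SZ, SZ), add(SSSZ, Z))), mul(add(Z, SZ), add(SZ, Z))))
  [6] S(S(add(add(add(SZ, SZ), add(SSSZ, Z)), mul(add(Z, SZ), add(SZ, Z)))))
  [7] S(S(add(add(S(add(Z, SZ)), add(SSSZ, Z)), mul(add(Z, SZ), add(SZ, Z)))))
  [8] S(S(add(S(add(add(Z, SZ), add(SSSZ, Z))), mul(add(Z, SZ), add(SZ, Z)))))
  [9] S(S(S(add(add(add(Z, SZ), add(SSSZ, Z)), mul(add(Z, SZ), add(SZ, Z))))))
  [10] S(S(S(add(add(SZ, add(SSSZ, Z)), mul(add(Z, SZ), add(SZ, Z))))))
  [11] S(S(S(add(S(add(Z, add(SSSZ, Z))), mul(add(Z, SZ), add(SZ, Z))))))
  [12] S(S(S(S(add(add(Z, add(SSSZ, Z)), mul(add(Z, SZ), add(SZ, Z)))))))
  [13] S(S(S(S(add(add(SSSZ, Z), mul(add(Z, SZ), add(SZ, Z)))))))
  [14] S(S(S(S(add(S(add(SSZ, Z)), mul(add(Z, SZ), add(SZ, Z)))))))
  [15] S(S(S(S(S(add(add(SSZ, Z), mul(add(Z, SZ), add(SZ, Z))))))))
  [16] S(S(S(S(S(add(S(add(SZ, Z)), mul(add(Z, SZ), add(SZ, Z))))))))
  [17] S(S(S(S(S(S(add(add(SZ, Z), mul(add(Z, SZ), add(SZ, Z)))))))))
  [18] S(S(S(S(S(S(add(S(add(Z, Z)), mul(add(Z, SZ), add(SZ, Z)))))))))
  [19] S(S(S(S(S(S(S(add(add(Z, Z), mul(add(Z, SZ), add(SZ, Z))))))))))
  [20] S(S(S(S(S(S(S(add(Z, mul(add(Z, SZ), add(SZ, Z))))))))))
  [21] S(S(S(S(S(S(S(mul(add(Z, SZ), add(SZ, Z)))))))))
  [22] S(S(S(S(S(S(S(mul(SZ, add(SZ, Z)))))))))
  [23] S(S(S(S(S(S(S(add(add(SZ, Z), mul(Z, add(SZ, Z))))))))))
  [24] S(S(S(S(S(S(S(add(S(add(Z, Z)), mul(Z, add(SZ, Z))))))))))
  [25] S(S(S(S(S(S(S(S(add(add(Z, Z), mul(Z, add(SZ, Z)))))))))))
  [26] S(S(S(S(S(S(S(S(add(Z, mul(Z, add(SZ, Z)))))))))))
  [27] S(S(S(S(S(S(S(S(mul(Z, add(SZ, Z))))))))))
  [28] S^8(Z)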